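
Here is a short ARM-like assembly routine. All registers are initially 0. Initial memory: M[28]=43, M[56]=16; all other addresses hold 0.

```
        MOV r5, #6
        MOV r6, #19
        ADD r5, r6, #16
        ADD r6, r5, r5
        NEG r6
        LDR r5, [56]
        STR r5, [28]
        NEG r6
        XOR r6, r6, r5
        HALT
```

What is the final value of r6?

86

after MOV r5, #6: r5=6
after MOV r6, #19: r6=19
after ADD r5, r6, #16: r5=19+16=35
after ADD r6, r5, r5: r6=35+35=70
after NEG r6: r6=-(70)=-70
after LDR r5, [56]: r5=M[56]=16
STR r5, [28] → M[28]=16
after NEG r6: r6=-(-70)=70
after XOR r6, r6, r5: r6=70^16=86
halt.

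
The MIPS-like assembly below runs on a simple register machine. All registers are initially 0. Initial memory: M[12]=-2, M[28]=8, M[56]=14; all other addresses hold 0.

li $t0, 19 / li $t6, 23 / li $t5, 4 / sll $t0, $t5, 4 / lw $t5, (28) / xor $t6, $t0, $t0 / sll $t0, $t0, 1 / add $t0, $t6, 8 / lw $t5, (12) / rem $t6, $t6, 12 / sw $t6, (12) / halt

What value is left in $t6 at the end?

$t0=19
$t6=23
$t5=4
$t0=4<<4=64
$t5=M[28]=8
$t6=64^64=0
$t0=64<<1=128
$t0=0+8=8
$t5=M[12]=-2
$t6=0%12=0
sw $t6, (12) → M[12]=0
halt.

0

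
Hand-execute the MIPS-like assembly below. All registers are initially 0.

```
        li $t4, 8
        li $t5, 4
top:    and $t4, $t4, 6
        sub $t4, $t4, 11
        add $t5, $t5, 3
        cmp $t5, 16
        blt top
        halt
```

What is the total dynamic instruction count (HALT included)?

23

$t4=8
$t5=4
$t4=8&6=0
$t4=0-11=-11
$t5=4+3=7
cmp $t5, 16  (cmp 7,16)
blt top: taken
$t4=(-11)&6=4
$t4=4-11=-7
$t5=7+3=10
cmp $t5, 16  (cmp 10,16)
blt top: taken
$t4=(-7)&6=0
$t4=0-11=-11
$t5=10+3=13
cmp $t5, 16  (cmp 13,16)
blt top: taken
$t4=(-11)&6=4
$t4=4-11=-7
$t5=13+3=16
cmp $t5, 16  (cmp 16,16)
blt top: not taken
halt.
Total executed instructions: 23.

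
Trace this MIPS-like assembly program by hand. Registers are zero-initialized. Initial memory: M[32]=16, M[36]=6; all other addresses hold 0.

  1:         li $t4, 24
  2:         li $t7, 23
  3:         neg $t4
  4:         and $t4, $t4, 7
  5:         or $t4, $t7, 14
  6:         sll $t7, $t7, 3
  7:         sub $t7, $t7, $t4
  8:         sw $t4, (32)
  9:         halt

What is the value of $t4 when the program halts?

li $t4, 24 → $t4=24
li $t7, 23 → $t7=23
neg $t4 → $t4=-(24)=-24
and $t4, $t4, 7 → $t4=(-24)&7=0
or $t4, $t7, 14 → $t4=23|14=31
sll $t7, $t7, 3 → $t7=23<<3=184
sub $t7, $t7, $t4 → $t7=184-31=153
sw $t4, (32) → M[32]=31
halt.

31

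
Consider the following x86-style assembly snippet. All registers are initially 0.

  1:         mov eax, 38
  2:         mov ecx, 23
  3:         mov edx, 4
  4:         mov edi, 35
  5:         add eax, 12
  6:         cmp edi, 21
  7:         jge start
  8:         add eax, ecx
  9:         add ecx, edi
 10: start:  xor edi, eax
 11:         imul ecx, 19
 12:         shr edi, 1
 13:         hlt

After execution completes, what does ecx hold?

437

after mov eax, 38: eax=38
after mov ecx, 23: ecx=23
after mov edx, 4: edx=4
after mov edi, 35: edi=35
after add eax, 12: eax=38+12=50
cmp edi, 21  (cmp 35,21)
jge start: taken
after xor edi, eax: edi=35^50=17
after imul ecx, 19: ecx=23*19=437
after shr edi, 1: edi=17>>1=8
halt.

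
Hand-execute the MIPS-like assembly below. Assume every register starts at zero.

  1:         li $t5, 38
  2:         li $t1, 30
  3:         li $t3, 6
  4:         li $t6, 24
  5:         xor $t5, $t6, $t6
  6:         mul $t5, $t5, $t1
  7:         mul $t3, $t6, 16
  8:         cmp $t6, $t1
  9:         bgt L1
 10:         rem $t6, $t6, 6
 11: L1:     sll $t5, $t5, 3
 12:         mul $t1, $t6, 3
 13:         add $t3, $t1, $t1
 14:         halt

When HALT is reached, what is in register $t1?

0

$t5=38
$t1=30
$t3=6
$t6=24
$t5=24^24=0
$t5=0*30=0
$t3=24*16=384
cmp $t6, $t1  (cmp 24,30)
bgt L1: not taken
$t6=24%6=0
$t5=0<<3=0
$t1=0*3=0
$t3=0+0=0
halt.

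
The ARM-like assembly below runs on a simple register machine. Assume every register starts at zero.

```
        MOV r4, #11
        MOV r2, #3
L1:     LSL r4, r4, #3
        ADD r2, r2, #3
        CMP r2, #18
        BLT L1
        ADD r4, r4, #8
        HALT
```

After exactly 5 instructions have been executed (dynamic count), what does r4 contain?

MOV r4, #11 → r4=11
MOV r2, #3 → r2=3
LSL r4, r4, #3 → r4=11<<3=88
ADD r2, r2, #3 → r2=3+3=6
CMP r2, #18  (cmp 6,18)
After step 5: r4 = 88.

88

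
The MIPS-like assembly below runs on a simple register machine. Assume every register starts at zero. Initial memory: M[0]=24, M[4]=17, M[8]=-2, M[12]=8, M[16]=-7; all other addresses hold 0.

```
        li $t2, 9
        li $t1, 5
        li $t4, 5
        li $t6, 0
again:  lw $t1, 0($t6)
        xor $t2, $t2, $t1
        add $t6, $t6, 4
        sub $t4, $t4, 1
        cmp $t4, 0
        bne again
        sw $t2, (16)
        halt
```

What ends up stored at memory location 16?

li $t2, 9 → $t2=9
li $t1, 5 → $t1=5
li $t4, 5 → $t4=5
li $t6, 0 → $t6=0
lw $t1, 0($t6) → $t1=M[0]=24
xor $t2, $t2, $t1 → $t2=9^24=17
add $t6, $t6, 4 → $t6=0+4=4
sub $t4, $t4, 1 → $t4=5-1=4
cmp $t4, 0  (cmp 4,0)
bne again: taken
lw $t1, 0($t6) → $t1=M[4]=17
xor $t2, $t2, $t1 → $t2=17^17=0
add $t6, $t6, 4 → $t6=4+4=8
sub $t4, $t4, 1 → $t4=4-1=3
cmp $t4, 0  (cmp 3,0)
bne again: taken
lw $t1, 0($t6) → $t1=M[8]=-2
xor $t2, $t2, $t1 → $t2=0^(-2)=-2
add $t6, $t6, 4 → $t6=8+4=12
sub $t4, $t4, 1 → $t4=3-1=2
cmp $t4, 0  (cmp 2,0)
bne again: taken
lw $t1, 0($t6) → $t1=M[12]=8
xor $t2, $t2, $t1 → $t2=(-2)^8=-10
add $t6, $t6, 4 → $t6=12+4=16
sub $t4, $t4, 1 → $t4=2-1=1
cmp $t4, 0  (cmp 1,0)
bne again: taken
lw $t1, 0($t6) → $t1=M[16]=-7
xor $t2, $t2, $t1 → $t2=(-10)^(-7)=15
add $t6, $t6, 4 → $t6=16+4=20
sub $t4, $t4, 1 → $t4=1-1=0
cmp $t4, 0  (cmp 0,0)
bne again: not taken
sw $t2, (16) → M[16]=15
halt.

15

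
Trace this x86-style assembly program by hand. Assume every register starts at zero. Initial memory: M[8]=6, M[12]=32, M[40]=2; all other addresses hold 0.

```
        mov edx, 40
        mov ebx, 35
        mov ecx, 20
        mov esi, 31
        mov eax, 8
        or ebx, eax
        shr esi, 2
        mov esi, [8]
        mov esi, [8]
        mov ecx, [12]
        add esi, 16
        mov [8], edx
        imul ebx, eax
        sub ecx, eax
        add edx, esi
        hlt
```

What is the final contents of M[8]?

40

mov edx, 40 → edx=40
mov ebx, 35 → ebx=35
mov ecx, 20 → ecx=20
mov esi, 31 → esi=31
mov eax, 8 → eax=8
or ebx, eax → ebx=35|8=43
shr esi, 2 → esi=31>>2=7
mov esi, [8] → esi=M[8]=6
mov esi, [8] → esi=M[8]=6
mov ecx, [12] → ecx=M[12]=32
add esi, 16 → esi=6+16=22
mov [8], edx → M[8]=40
imul ebx, eax → ebx=43*8=344
sub ecx, eax → ecx=32-8=24
add edx, esi → edx=40+22=62
halt.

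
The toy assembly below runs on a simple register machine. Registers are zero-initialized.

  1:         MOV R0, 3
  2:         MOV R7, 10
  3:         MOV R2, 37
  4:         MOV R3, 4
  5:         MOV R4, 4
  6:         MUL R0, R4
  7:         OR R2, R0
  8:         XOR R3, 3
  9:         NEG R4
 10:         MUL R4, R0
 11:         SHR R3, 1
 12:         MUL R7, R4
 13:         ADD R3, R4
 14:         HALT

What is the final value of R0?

12

R0=3
R7=10
R2=37
R3=4
R4=4
R0=3*4=12
R2=37|12=45
R3=4^3=7
R4=-(4)=-4
R4=(-4)*12=-48
R3=7>>1=3
R7=10*(-48)=-480
R3=3+(-48)=-45
halt.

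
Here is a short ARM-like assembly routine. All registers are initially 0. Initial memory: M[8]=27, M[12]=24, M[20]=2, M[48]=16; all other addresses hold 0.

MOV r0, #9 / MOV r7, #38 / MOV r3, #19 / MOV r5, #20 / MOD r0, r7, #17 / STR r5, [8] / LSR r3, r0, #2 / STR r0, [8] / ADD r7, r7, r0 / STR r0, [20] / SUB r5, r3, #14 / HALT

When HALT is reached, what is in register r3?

1

after MOV r0, #9: r0=9
after MOV r7, #38: r7=38
after MOV r3, #19: r3=19
after MOV r5, #20: r5=20
after MOD r0, r7, #17: r0=38%17=4
STR r5, [8] → M[8]=20
after LSR r3, r0, #2: r3=4>>2=1
STR r0, [8] → M[8]=4
after ADD r7, r7, r0: r7=38+4=42
STR r0, [20] → M[20]=4
after SUB r5, r3, #14: r5=1-14=-13
halt.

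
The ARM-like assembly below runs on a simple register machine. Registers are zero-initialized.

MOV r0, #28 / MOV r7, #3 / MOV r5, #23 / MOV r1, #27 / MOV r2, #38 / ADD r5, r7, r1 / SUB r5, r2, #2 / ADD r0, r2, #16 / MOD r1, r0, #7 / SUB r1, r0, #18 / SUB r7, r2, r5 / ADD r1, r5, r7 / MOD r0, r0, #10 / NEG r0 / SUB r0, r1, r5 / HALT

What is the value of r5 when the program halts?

36

after MOV r0, #28: r0=28
after MOV r7, #3: r7=3
after MOV r5, #23: r5=23
after MOV r1, #27: r1=27
after MOV r2, #38: r2=38
after ADD r5, r7, r1: r5=3+27=30
after SUB r5, r2, #2: r5=38-2=36
after ADD r0, r2, #16: r0=38+16=54
after MOD r1, r0, #7: r1=54%7=5
after SUB r1, r0, #18: r1=54-18=36
after SUB r7, r2, r5: r7=38-36=2
after ADD r1, r5, r7: r1=36+2=38
after MOD r0, r0, #10: r0=54%10=4
after NEG r0: r0=-(4)=-4
after SUB r0, r1, r5: r0=38-36=2
halt.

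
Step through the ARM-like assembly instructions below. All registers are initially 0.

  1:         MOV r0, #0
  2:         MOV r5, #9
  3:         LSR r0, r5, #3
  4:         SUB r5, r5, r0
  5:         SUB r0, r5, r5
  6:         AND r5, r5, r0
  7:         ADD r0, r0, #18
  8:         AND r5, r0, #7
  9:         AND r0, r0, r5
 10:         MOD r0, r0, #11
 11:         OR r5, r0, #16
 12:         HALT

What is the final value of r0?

2

MOV r0, #0 → r0=0
MOV r5, #9 → r5=9
LSR r0, r5, #3 → r0=9>>3=1
SUB r5, r5, r0 → r5=9-1=8
SUB r0, r5, r5 → r0=8-8=0
AND r5, r5, r0 → r5=8&0=0
ADD r0, r0, #18 → r0=0+18=18
AND r5, r0, #7 → r5=18&7=2
AND r0, r0, r5 → r0=18&2=2
MOD r0, r0, #11 → r0=2%11=2
OR r5, r0, #16 → r5=2|16=18
halt.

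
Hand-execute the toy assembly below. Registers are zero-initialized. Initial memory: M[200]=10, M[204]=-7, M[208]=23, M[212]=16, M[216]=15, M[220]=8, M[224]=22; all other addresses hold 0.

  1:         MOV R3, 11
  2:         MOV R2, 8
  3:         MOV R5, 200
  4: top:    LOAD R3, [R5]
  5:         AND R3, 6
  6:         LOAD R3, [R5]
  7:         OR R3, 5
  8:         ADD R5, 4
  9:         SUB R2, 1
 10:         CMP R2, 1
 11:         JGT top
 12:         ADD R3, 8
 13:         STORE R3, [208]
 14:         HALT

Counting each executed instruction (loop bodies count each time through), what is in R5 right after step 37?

216

R3=11
R2=8
R5=200
R3=M[200]=10
R3=10&6=2
R3=M[200]=10
R3=10|5=15
R5=200+4=204
R2=8-1=7
CMP R2, 1  (cmp 7,1)
JGT top: taken
R3=M[204]=-7
R3=(-7)&6=0
R3=M[204]=-7
R3=(-7)|5=-3
R5=204+4=208
R2=7-1=6
CMP R2, 1  (cmp 6,1)
JGT top: taken
R3=M[208]=23
R3=23&6=6
R3=M[208]=23
R3=23|5=23
R5=208+4=212
R2=6-1=5
CMP R2, 1  (cmp 5,1)
JGT top: taken
R3=M[212]=16
R3=16&6=0
R3=M[212]=16
R3=16|5=21
R5=212+4=216
R2=5-1=4
CMP R2, 1  (cmp 4,1)
JGT top: taken
R3=M[216]=15
R3=15&6=6
After step 37: R5 = 216.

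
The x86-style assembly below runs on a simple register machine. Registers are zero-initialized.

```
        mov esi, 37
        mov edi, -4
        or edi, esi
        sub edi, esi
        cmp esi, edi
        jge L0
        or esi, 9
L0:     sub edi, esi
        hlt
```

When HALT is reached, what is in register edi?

mov esi, 37 → esi=37
mov edi, -4 → edi=-4
or edi, esi → edi=(-4)|37=-3
sub edi, esi → edi=(-3)-37=-40
cmp esi, edi  (cmp 37,-40)
jge L0: taken
sub edi, esi → edi=(-40)-37=-77
halt.

-77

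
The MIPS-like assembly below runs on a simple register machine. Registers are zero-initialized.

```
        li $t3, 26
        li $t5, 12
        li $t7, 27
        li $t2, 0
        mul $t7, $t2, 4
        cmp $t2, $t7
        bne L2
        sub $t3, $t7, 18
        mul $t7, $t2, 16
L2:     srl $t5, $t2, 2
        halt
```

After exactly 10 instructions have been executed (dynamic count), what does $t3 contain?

-18

li $t3, 26 → $t3=26
li $t5, 12 → $t5=12
li $t7, 27 → $t7=27
li $t2, 0 → $t2=0
mul $t7, $t2, 4 → $t7=0*4=0
cmp $t2, $t7  (cmp 0,0)
bne L2: not taken
sub $t3, $t7, 18 → $t3=0-18=-18
mul $t7, $t2, 16 → $t7=0*16=0
srl $t5, $t2, 2 → $t5=0>>2=0
After step 10: $t3 = -18.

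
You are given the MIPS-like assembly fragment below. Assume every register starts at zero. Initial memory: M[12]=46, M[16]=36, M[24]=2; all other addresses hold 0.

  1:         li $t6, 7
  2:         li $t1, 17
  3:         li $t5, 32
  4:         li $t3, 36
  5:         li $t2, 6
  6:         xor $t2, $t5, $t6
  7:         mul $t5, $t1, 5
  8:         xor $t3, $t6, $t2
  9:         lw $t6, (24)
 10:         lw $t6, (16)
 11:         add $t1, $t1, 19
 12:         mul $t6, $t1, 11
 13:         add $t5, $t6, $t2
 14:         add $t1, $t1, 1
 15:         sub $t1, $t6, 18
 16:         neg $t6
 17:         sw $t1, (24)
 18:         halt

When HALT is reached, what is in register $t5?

$t6=7
$t1=17
$t5=32
$t3=36
$t2=6
$t2=32^7=39
$t5=17*5=85
$t3=7^39=32
$t6=M[24]=2
$t6=M[16]=36
$t1=17+19=36
$t6=36*11=396
$t5=396+39=435
$t1=36+1=37
$t1=396-18=378
$t6=-(396)=-396
sw $t1, (24) → M[24]=378
halt.

435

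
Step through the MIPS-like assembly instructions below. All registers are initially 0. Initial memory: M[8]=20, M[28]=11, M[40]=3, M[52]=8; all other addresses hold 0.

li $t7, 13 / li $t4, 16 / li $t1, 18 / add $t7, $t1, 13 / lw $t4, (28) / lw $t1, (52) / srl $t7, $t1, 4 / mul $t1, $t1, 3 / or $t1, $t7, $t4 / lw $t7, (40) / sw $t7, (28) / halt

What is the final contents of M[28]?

3

after li $t7, 13: $t7=13
after li $t4, 16: $t4=16
after li $t1, 18: $t1=18
after add $t7, $t1, 13: $t7=18+13=31
after lw $t4, (28): $t4=M[28]=11
after lw $t1, (52): $t1=M[52]=8
after srl $t7, $t1, 4: $t7=8>>4=0
after mul $t1, $t1, 3: $t1=8*3=24
after or $t1, $t7, $t4: $t1=0|11=11
after lw $t7, (40): $t7=M[40]=3
sw $t7, (28) → M[28]=3
halt.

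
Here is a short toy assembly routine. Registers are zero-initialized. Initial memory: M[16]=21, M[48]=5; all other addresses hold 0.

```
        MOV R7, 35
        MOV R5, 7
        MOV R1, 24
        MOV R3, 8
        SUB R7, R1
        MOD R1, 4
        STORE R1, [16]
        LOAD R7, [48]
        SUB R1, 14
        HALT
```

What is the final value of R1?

-14

after MOV R7, 35: R7=35
after MOV R5, 7: R5=7
after MOV R1, 24: R1=24
after MOV R3, 8: R3=8
after SUB R7, R1: R7=35-24=11
after MOD R1, 4: R1=24%4=0
STORE R1, [16] → M[16]=0
after LOAD R7, [48]: R7=M[48]=5
after SUB R1, 14: R1=0-14=-14
halt.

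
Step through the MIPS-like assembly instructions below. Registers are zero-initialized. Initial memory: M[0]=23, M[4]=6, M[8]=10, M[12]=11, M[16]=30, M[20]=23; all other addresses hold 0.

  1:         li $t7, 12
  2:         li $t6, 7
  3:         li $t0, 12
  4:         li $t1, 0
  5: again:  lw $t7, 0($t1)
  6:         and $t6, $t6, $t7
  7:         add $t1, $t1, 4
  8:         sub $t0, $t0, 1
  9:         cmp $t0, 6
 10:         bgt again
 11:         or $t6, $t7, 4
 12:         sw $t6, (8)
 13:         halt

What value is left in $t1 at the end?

24

after li $t7, 12: $t7=12
after li $t6, 7: $t6=7
after li $t0, 12: $t0=12
after li $t1, 0: $t1=0
after lw $t7, 0($t1): $t7=M[0]=23
after and $t6, $t6, $t7: $t6=7&23=7
after add $t1, $t1, 4: $t1=0+4=4
after sub $t0, $t0, 1: $t0=12-1=11
cmp $t0, 6  (cmp 11,6)
bgt again: taken
after lw $t7, 0($t1): $t7=M[4]=6
after and $t6, $t6, $t7: $t6=7&6=6
after add $t1, $t1, 4: $t1=4+4=8
after sub $t0, $t0, 1: $t0=11-1=10
cmp $t0, 6  (cmp 10,6)
bgt again: taken
after lw $t7, 0($t1): $t7=M[8]=10
after and $t6, $t6, $t7: $t6=6&10=2
after add $t1, $t1, 4: $t1=8+4=12
after sub $t0, $t0, 1: $t0=10-1=9
cmp $t0, 6  (cmp 9,6)
bgt again: taken
after lw $t7, 0($t1): $t7=M[12]=11
after and $t6, $t6, $t7: $t6=2&11=2
after add $t1, $t1, 4: $t1=12+4=16
after sub $t0, $t0, 1: $t0=9-1=8
cmp $t0, 6  (cmp 8,6)
bgt again: taken
after lw $t7, 0($t1): $t7=M[16]=30
after and $t6, $t6, $t7: $t6=2&30=2
after add $t1, $t1, 4: $t1=16+4=20
after sub $t0, $t0, 1: $t0=8-1=7
cmp $t0, 6  (cmp 7,6)
bgt again: taken
after lw $t7, 0($t1): $t7=M[20]=23
after and $t6, $t6, $t7: $t6=2&23=2
after add $t1, $t1, 4: $t1=20+4=24
after sub $t0, $t0, 1: $t0=7-1=6
cmp $t0, 6  (cmp 6,6)
bgt again: not taken
after or $t6, $t7, 4: $t6=23|4=23
sw $t6, (8) → M[8]=23
halt.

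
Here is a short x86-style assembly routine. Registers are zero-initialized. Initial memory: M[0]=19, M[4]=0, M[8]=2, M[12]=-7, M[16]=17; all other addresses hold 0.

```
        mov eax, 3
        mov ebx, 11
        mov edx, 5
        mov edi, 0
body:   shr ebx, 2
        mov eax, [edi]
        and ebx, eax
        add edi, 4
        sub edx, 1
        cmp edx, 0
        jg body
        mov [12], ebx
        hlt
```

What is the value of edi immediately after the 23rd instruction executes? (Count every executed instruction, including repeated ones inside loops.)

12

after mov eax, 3: eax=3
after mov ebx, 11: ebx=11
after mov edx, 5: edx=5
after mov edi, 0: edi=0
after shr ebx, 2: ebx=11>>2=2
after mov eax, [edi]: eax=M[0]=19
after and ebx, eax: ebx=2&19=2
after add edi, 4: edi=0+4=4
after sub edx, 1: edx=5-1=4
cmp edx, 0  (cmp 4,0)
jg body: taken
after shr ebx, 2: ebx=2>>2=0
after mov eax, [edi]: eax=M[4]=0
after and ebx, eax: ebx=0&0=0
after add edi, 4: edi=4+4=8
after sub edx, 1: edx=4-1=3
cmp edx, 0  (cmp 3,0)
jg body: taken
after shr ebx, 2: ebx=0>>2=0
after mov eax, [edi]: eax=M[8]=2
after and ebx, eax: ebx=0&2=0
after add edi, 4: edi=8+4=12
after sub edx, 1: edx=3-1=2
After step 23: edi = 12.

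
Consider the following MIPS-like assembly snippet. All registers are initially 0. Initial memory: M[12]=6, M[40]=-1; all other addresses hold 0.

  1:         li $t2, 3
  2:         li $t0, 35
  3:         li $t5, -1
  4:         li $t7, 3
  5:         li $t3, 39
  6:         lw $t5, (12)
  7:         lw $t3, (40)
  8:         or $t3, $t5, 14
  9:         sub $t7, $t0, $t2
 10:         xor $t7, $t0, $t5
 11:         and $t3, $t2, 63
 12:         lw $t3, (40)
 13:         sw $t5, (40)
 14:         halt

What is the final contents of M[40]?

after li $t2, 3: $t2=3
after li $t0, 35: $t0=35
after li $t5, -1: $t5=-1
after li $t7, 3: $t7=3
after li $t3, 39: $t3=39
after lw $t5, (12): $t5=M[12]=6
after lw $t3, (40): $t3=M[40]=-1
after or $t3, $t5, 14: $t3=6|14=14
after sub $t7, $t0, $t2: $t7=35-3=32
after xor $t7, $t0, $t5: $t7=35^6=37
after and $t3, $t2, 63: $t3=3&63=3
after lw $t3, (40): $t3=M[40]=-1
sw $t5, (40) → M[40]=6
halt.

6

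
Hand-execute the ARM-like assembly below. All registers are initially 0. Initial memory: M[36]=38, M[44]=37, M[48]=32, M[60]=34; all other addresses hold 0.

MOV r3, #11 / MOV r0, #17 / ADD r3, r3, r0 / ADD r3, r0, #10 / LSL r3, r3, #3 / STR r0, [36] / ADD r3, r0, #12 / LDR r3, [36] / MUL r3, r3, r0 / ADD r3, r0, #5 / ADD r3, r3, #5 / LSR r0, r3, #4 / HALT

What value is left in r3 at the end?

27

after MOV r3, #11: r3=11
after MOV r0, #17: r0=17
after ADD r3, r3, r0: r3=11+17=28
after ADD r3, r0, #10: r3=17+10=27
after LSL r3, r3, #3: r3=27<<3=216
STR r0, [36] → M[36]=17
after ADD r3, r0, #12: r3=17+12=29
after LDR r3, [36]: r3=M[36]=17
after MUL r3, r3, r0: r3=17*17=289
after ADD r3, r0, #5: r3=17+5=22
after ADD r3, r3, #5: r3=22+5=27
after LSR r0, r3, #4: r0=27>>4=1
halt.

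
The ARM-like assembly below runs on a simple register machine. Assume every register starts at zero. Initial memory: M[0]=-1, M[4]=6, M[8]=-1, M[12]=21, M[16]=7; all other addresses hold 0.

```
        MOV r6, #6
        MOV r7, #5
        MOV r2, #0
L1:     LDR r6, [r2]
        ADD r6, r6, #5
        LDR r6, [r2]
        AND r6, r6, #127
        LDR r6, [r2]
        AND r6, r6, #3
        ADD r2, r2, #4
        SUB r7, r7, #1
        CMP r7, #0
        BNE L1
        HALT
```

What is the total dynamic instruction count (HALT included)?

54

r6=6
r7=5
r2=0
r6=M[0]=-1
r6=(-1)+5=4
r6=M[0]=-1
r6=(-1)&127=127
r6=M[0]=-1
r6=(-1)&3=3
r2=0+4=4
r7=5-1=4
CMP r7, #0  (cmp 4,0)
BNE L1: taken
r6=M[4]=6
r6=6+5=11
r6=M[4]=6
r6=6&127=6
r6=M[4]=6
r6=6&3=2
r2=4+4=8
r7=4-1=3
CMP r7, #0  (cmp 3,0)
BNE L1: taken
r6=M[8]=-1
r6=(-1)+5=4
r6=M[8]=-1
r6=(-1)&127=127
r6=M[8]=-1
r6=(-1)&3=3
r2=8+4=12
r7=3-1=2
CMP r7, #0  (cmp 2,0)
BNE L1: taken
r6=M[12]=21
r6=21+5=26
r6=M[12]=21
r6=21&127=21
r6=M[12]=21
r6=21&3=1
r2=12+4=16
r7=2-1=1
CMP r7, #0  (cmp 1,0)
BNE L1: taken
r6=M[16]=7
r6=7+5=12
r6=M[16]=7
r6=7&127=7
r6=M[16]=7
r6=7&3=3
r2=16+4=20
r7=1-1=0
CMP r7, #0  (cmp 0,0)
BNE L1: not taken
halt.
Total executed instructions: 54.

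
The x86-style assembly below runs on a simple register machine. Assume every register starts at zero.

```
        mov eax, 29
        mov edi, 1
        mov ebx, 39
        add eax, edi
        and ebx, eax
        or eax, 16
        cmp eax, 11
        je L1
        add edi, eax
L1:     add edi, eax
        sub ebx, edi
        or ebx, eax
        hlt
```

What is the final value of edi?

61

mov eax, 29 → eax=29
mov edi, 1 → edi=1
mov ebx, 39 → ebx=39
add eax, edi → eax=29+1=30
and ebx, eax → ebx=39&30=6
or eax, 16 → eax=30|16=30
cmp eax, 11  (cmp 30,11)
je L1: not taken
add edi, eax → edi=1+30=31
add edi, eax → edi=31+30=61
sub ebx, edi → ebx=6-61=-55
or ebx, eax → ebx=(-55)|30=-33
halt.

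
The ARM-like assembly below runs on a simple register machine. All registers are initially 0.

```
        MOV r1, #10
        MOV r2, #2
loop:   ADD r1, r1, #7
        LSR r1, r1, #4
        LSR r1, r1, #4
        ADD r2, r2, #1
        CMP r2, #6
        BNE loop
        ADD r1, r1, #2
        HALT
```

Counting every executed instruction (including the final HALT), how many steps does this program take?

28

MOV r1, #10 → r1=10
MOV r2, #2 → r2=2
ADD r1, r1, #7 → r1=10+7=17
LSR r1, r1, #4 → r1=17>>4=1
LSR r1, r1, #4 → r1=1>>4=0
ADD r2, r2, #1 → r2=2+1=3
CMP r2, #6  (cmp 3,6)
BNE loop: taken
ADD r1, r1, #7 → r1=0+7=7
LSR r1, r1, #4 → r1=7>>4=0
LSR r1, r1, #4 → r1=0>>4=0
ADD r2, r2, #1 → r2=3+1=4
CMP r2, #6  (cmp 4,6)
BNE loop: taken
ADD r1, r1, #7 → r1=0+7=7
LSR r1, r1, #4 → r1=7>>4=0
LSR r1, r1, #4 → r1=0>>4=0
ADD r2, r2, #1 → r2=4+1=5
CMP r2, #6  (cmp 5,6)
BNE loop: taken
ADD r1, r1, #7 → r1=0+7=7
LSR r1, r1, #4 → r1=7>>4=0
LSR r1, r1, #4 → r1=0>>4=0
ADD r2, r2, #1 → r2=5+1=6
CMP r2, #6  (cmp 6,6)
BNE loop: not taken
ADD r1, r1, #2 → r1=0+2=2
halt.
Total executed instructions: 28.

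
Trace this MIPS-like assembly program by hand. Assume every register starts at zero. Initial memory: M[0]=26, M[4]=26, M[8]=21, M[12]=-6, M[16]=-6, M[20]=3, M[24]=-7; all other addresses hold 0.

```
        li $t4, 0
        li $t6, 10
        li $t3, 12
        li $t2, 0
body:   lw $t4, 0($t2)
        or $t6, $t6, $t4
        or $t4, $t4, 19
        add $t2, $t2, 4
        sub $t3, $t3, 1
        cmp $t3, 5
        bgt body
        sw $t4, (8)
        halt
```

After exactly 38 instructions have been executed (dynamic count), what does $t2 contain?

after li $t4, 0: $t4=0
after li $t6, 10: $t6=10
after li $t3, 12: $t3=12
after li $t2, 0: $t2=0
after lw $t4, 0($t2): $t4=M[0]=26
after or $t6, $t6, $t4: $t6=10|26=26
after or $t4, $t4, 19: $t4=26|19=27
after add $t2, $t2, 4: $t2=0+4=4
after sub $t3, $t3, 1: $t3=12-1=11
cmp $t3, 5  (cmp 11,5)
bgt body: taken
after lw $t4, 0($t2): $t4=M[4]=26
after or $t6, $t6, $t4: $t6=26|26=26
after or $t4, $t4, 19: $t4=26|19=27
after add $t2, $t2, 4: $t2=4+4=8
after sub $t3, $t3, 1: $t3=11-1=10
cmp $t3, 5  (cmp 10,5)
bgt body: taken
after lw $t4, 0($t2): $t4=M[8]=21
after or $t6, $t6, $t4: $t6=26|21=31
after or $t4, $t4, 19: $t4=21|19=23
after add $t2, $t2, 4: $t2=8+4=12
after sub $t3, $t3, 1: $t3=10-1=9
cmp $t3, 5  (cmp 9,5)
bgt body: taken
after lw $t4, 0($t2): $t4=M[12]=-6
after or $t6, $t6, $t4: $t6=31|(-6)=-1
after or $t4, $t4, 19: $t4=(-6)|19=-5
after add $t2, $t2, 4: $t2=12+4=16
after sub $t3, $t3, 1: $t3=9-1=8
cmp $t3, 5  (cmp 8,5)
bgt body: taken
after lw $t4, 0($t2): $t4=M[16]=-6
after or $t6, $t6, $t4: $t6=(-1)|(-6)=-1
after or $t4, $t4, 19: $t4=(-6)|19=-5
after add $t2, $t2, 4: $t2=16+4=20
after sub $t3, $t3, 1: $t3=8-1=7
cmp $t3, 5  (cmp 7,5)
After step 38: $t2 = 20.

20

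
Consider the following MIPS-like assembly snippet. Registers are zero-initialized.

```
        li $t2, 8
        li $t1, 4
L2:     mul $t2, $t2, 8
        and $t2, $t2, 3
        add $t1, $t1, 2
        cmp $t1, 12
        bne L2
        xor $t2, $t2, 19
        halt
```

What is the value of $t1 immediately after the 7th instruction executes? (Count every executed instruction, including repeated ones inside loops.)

$t2=8
$t1=4
$t2=8*8=64
$t2=64&3=0
$t1=4+2=6
cmp $t1, 12  (cmp 6,12)
bne L2: taken
After step 7: $t1 = 6.

6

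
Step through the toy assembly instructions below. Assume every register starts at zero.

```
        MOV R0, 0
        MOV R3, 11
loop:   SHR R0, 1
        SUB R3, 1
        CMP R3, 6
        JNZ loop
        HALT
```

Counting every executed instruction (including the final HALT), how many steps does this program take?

23

after MOV R0, 0: R0=0
after MOV R3, 11: R3=11
after SHR R0, 1: R0=0>>1=0
after SUB R3, 1: R3=11-1=10
CMP R3, 6  (cmp 10,6)
JNZ loop: taken
after SHR R0, 1: R0=0>>1=0
after SUB R3, 1: R3=10-1=9
CMP R3, 6  (cmp 9,6)
JNZ loop: taken
after SHR R0, 1: R0=0>>1=0
after SUB R3, 1: R3=9-1=8
CMP R3, 6  (cmp 8,6)
JNZ loop: taken
after SHR R0, 1: R0=0>>1=0
after SUB R3, 1: R3=8-1=7
CMP R3, 6  (cmp 7,6)
JNZ loop: taken
after SHR R0, 1: R0=0>>1=0
after SUB R3, 1: R3=7-1=6
CMP R3, 6  (cmp 6,6)
JNZ loop: not taken
halt.
Total executed instructions: 23.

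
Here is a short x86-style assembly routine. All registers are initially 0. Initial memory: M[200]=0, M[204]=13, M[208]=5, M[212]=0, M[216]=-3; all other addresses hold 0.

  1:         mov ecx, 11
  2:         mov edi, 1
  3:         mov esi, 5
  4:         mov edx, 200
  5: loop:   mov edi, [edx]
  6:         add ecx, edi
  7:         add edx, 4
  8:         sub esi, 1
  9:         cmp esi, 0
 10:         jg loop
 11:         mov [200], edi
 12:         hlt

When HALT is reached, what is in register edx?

ecx=11
edi=1
esi=5
edx=200
edi=M[200]=0
ecx=11+0=11
edx=200+4=204
esi=5-1=4
cmp esi, 0  (cmp 4,0)
jg loop: taken
edi=M[204]=13
ecx=11+13=24
edx=204+4=208
esi=4-1=3
cmp esi, 0  (cmp 3,0)
jg loop: taken
edi=M[208]=5
ecx=24+5=29
edx=208+4=212
esi=3-1=2
cmp esi, 0  (cmp 2,0)
jg loop: taken
edi=M[212]=0
ecx=29+0=29
edx=212+4=216
esi=2-1=1
cmp esi, 0  (cmp 1,0)
jg loop: taken
edi=M[216]=-3
ecx=29+(-3)=26
edx=216+4=220
esi=1-1=0
cmp esi, 0  (cmp 0,0)
jg loop: not taken
mov [200], edi → M[200]=-3
halt.

220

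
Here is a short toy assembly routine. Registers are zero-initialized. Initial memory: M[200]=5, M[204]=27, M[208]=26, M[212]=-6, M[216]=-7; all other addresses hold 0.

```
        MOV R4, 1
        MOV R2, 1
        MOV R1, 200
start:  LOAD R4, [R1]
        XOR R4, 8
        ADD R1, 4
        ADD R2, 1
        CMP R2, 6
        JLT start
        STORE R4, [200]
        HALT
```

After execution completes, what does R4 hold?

MOV R4, 1 → R4=1
MOV R2, 1 → R2=1
MOV R1, 200 → R1=200
LOAD R4, [R1] → R4=M[200]=5
XOR R4, 8 → R4=5^8=13
ADD R1, 4 → R1=200+4=204
ADD R2, 1 → R2=1+1=2
CMP R2, 6  (cmp 2,6)
JLT start: taken
LOAD R4, [R1] → R4=M[204]=27
XOR R4, 8 → R4=27^8=19
ADD R1, 4 → R1=204+4=208
ADD R2, 1 → R2=2+1=3
CMP R2, 6  (cmp 3,6)
JLT start: taken
LOAD R4, [R1] → R4=M[208]=26
XOR R4, 8 → R4=26^8=18
ADD R1, 4 → R1=208+4=212
ADD R2, 1 → R2=3+1=4
CMP R2, 6  (cmp 4,6)
JLT start: taken
LOAD R4, [R1] → R4=M[212]=-6
XOR R4, 8 → R4=(-6)^8=-14
ADD R1, 4 → R1=212+4=216
ADD R2, 1 → R2=4+1=5
CMP R2, 6  (cmp 5,6)
JLT start: taken
LOAD R4, [R1] → R4=M[216]=-7
XOR R4, 8 → R4=(-7)^8=-15
ADD R1, 4 → R1=216+4=220
ADD R2, 1 → R2=5+1=6
CMP R2, 6  (cmp 6,6)
JLT start: not taken
STORE R4, [200] → M[200]=-15
halt.

-15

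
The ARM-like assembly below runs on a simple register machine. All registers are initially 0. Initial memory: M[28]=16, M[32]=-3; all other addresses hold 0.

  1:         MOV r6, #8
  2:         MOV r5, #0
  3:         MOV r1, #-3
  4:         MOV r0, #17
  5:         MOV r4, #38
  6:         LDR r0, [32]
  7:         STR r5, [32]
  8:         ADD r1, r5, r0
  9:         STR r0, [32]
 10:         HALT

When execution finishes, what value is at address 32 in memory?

-3

r6=8
r5=0
r1=-3
r0=17
r4=38
r0=M[32]=-3
STR r5, [32] → M[32]=0
r1=0+(-3)=-3
STR r0, [32] → M[32]=-3
halt.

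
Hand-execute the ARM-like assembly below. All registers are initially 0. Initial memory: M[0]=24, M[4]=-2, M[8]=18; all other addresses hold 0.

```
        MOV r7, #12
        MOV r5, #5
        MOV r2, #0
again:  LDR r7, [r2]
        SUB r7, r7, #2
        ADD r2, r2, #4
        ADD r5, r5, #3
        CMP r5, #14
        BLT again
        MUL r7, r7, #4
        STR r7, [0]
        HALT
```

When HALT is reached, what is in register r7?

r7=12
r5=5
r2=0
r7=M[0]=24
r7=24-2=22
r2=0+4=4
r5=5+3=8
CMP r5, #14  (cmp 8,14)
BLT again: taken
r7=M[4]=-2
r7=(-2)-2=-4
r2=4+4=8
r5=8+3=11
CMP r5, #14  (cmp 11,14)
BLT again: taken
r7=M[8]=18
r7=18-2=16
r2=8+4=12
r5=11+3=14
CMP r5, #14  (cmp 14,14)
BLT again: not taken
r7=16*4=64
STR r7, [0] → M[0]=64
halt.

64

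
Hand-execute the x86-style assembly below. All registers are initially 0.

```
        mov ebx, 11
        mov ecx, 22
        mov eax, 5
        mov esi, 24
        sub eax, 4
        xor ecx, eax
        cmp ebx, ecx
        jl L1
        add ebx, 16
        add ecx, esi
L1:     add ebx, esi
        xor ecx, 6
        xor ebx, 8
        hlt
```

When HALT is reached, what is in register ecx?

17

mov ebx, 11 → ebx=11
mov ecx, 22 → ecx=22
mov eax, 5 → eax=5
mov esi, 24 → esi=24
sub eax, 4 → eax=5-4=1
xor ecx, eax → ecx=22^1=23
cmp ebx, ecx  (cmp 11,23)
jl L1: taken
add ebx, esi → ebx=11+24=35
xor ecx, 6 → ecx=23^6=17
xor ebx, 8 → ebx=35^8=43
halt.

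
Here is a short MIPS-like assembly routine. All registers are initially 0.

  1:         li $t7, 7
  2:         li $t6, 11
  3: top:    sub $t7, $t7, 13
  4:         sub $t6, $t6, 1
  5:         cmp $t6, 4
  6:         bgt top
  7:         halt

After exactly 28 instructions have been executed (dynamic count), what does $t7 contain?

-84

$t7=7
$t6=11
$t7=7-13=-6
$t6=11-1=10
cmp $t6, 4  (cmp 10,4)
bgt top: taken
$t7=(-6)-13=-19
$t6=10-1=9
cmp $t6, 4  (cmp 9,4)
bgt top: taken
$t7=(-19)-13=-32
$t6=9-1=8
cmp $t6, 4  (cmp 8,4)
bgt top: taken
$t7=(-32)-13=-45
$t6=8-1=7
cmp $t6, 4  (cmp 7,4)
bgt top: taken
$t7=(-45)-13=-58
$t6=7-1=6
cmp $t6, 4  (cmp 6,4)
bgt top: taken
$t7=(-58)-13=-71
$t6=6-1=5
cmp $t6, 4  (cmp 5,4)
bgt top: taken
$t7=(-71)-13=-84
$t6=5-1=4
After step 28: $t7 = -84.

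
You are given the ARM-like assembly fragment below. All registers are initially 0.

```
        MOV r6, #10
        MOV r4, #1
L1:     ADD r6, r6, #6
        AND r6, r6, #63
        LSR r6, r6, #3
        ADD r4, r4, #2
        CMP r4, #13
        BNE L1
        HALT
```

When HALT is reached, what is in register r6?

r6=10
r4=1
r6=10+6=16
r6=16&63=16
r6=16>>3=2
r4=1+2=3
CMP r4, #13  (cmp 3,13)
BNE L1: taken
r6=2+6=8
r6=8&63=8
r6=8>>3=1
r4=3+2=5
CMP r4, #13  (cmp 5,13)
BNE L1: taken
r6=1+6=7
r6=7&63=7
r6=7>>3=0
r4=5+2=7
CMP r4, #13  (cmp 7,13)
BNE L1: taken
r6=0+6=6
r6=6&63=6
r6=6>>3=0
r4=7+2=9
CMP r4, #13  (cmp 9,13)
BNE L1: taken
r6=0+6=6
r6=6&63=6
r6=6>>3=0
r4=9+2=11
CMP r4, #13  (cmp 11,13)
BNE L1: taken
r6=0+6=6
r6=6&63=6
r6=6>>3=0
r4=11+2=13
CMP r4, #13  (cmp 13,13)
BNE L1: not taken
halt.

0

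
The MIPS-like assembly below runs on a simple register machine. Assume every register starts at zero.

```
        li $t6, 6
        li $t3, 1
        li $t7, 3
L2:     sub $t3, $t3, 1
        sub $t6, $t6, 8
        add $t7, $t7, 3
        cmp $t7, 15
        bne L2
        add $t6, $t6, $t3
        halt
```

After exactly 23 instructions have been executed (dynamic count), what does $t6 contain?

-26

$t6=6
$t3=1
$t7=3
$t3=1-1=0
$t6=6-8=-2
$t7=3+3=6
cmp $t7, 15  (cmp 6,15)
bne L2: taken
$t3=0-1=-1
$t6=(-2)-8=-10
$t7=6+3=9
cmp $t7, 15  (cmp 9,15)
bne L2: taken
$t3=(-1)-1=-2
$t6=(-10)-8=-18
$t7=9+3=12
cmp $t7, 15  (cmp 12,15)
bne L2: taken
$t3=(-2)-1=-3
$t6=(-18)-8=-26
$t7=12+3=15
cmp $t7, 15  (cmp 15,15)
bne L2: not taken
After step 23: $t6 = -26.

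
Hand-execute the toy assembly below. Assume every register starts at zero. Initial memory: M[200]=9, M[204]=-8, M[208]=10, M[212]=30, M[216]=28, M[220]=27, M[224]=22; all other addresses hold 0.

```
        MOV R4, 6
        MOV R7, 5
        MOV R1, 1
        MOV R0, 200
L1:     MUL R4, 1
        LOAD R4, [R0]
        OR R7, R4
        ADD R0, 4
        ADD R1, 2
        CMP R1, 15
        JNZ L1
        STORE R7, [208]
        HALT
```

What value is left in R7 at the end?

after MOV R4, 6: R4=6
after MOV R7, 5: R7=5
after MOV R1, 1: R1=1
after MOV R0, 200: R0=200
after MUL R4, 1: R4=6*1=6
after LOAD R4, [R0]: R4=M[200]=9
after OR R7, R4: R7=5|9=13
after ADD R0, 4: R0=200+4=204
after ADD R1, 2: R1=1+2=3
CMP R1, 15  (cmp 3,15)
JNZ L1: taken
after MUL R4, 1: R4=9*1=9
after LOAD R4, [R0]: R4=M[204]=-8
after OR R7, R4: R7=13|(-8)=-3
after ADD R0, 4: R0=204+4=208
after ADD R1, 2: R1=3+2=5
CMP R1, 15  (cmp 5,15)
JNZ L1: taken
after MUL R4, 1: R4=(-8)*1=-8
after LOAD R4, [R0]: R4=M[208]=10
after OR R7, R4: R7=(-3)|10=-1
after ADD R0, 4: R0=208+4=212
after ADD R1, 2: R1=5+2=7
CMP R1, 15  (cmp 7,15)
JNZ L1: taken
after MUL R4, 1: R4=10*1=10
after LOAD R4, [R0]: R4=M[212]=30
after OR R7, R4: R7=(-1)|30=-1
after ADD R0, 4: R0=212+4=216
after ADD R1, 2: R1=7+2=9
CMP R1, 15  (cmp 9,15)
JNZ L1: taken
after MUL R4, 1: R4=30*1=30
after LOAD R4, [R0]: R4=M[216]=28
after OR R7, R4: R7=(-1)|28=-1
after ADD R0, 4: R0=216+4=220
after ADD R1, 2: R1=9+2=11
CMP R1, 15  (cmp 11,15)
JNZ L1: taken
after MUL R4, 1: R4=28*1=28
after LOAD R4, [R0]: R4=M[220]=27
after OR R7, R4: R7=(-1)|27=-1
after ADD R0, 4: R0=220+4=224
after ADD R1, 2: R1=11+2=13
CMP R1, 15  (cmp 13,15)
JNZ L1: taken
after MUL R4, 1: R4=27*1=27
after LOAD R4, [R0]: R4=M[224]=22
after OR R7, R4: R7=(-1)|22=-1
after ADD R0, 4: R0=224+4=228
after ADD R1, 2: R1=13+2=15
CMP R1, 15  (cmp 15,15)
JNZ L1: not taken
STORE R7, [208] → M[208]=-1
halt.

-1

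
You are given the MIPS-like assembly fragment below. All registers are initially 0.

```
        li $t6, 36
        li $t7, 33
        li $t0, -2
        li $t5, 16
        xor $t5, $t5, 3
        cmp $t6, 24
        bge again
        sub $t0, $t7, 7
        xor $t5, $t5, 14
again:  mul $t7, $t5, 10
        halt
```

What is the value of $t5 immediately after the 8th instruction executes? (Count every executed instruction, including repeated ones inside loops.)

after li $t6, 36: $t6=36
after li $t7, 33: $t7=33
after li $t0, -2: $t0=-2
after li $t5, 16: $t5=16
after xor $t5, $t5, 3: $t5=16^3=19
cmp $t6, 24  (cmp 36,24)
bge again: taken
after mul $t7, $t5, 10: $t7=19*10=190
After step 8: $t5 = 19.

19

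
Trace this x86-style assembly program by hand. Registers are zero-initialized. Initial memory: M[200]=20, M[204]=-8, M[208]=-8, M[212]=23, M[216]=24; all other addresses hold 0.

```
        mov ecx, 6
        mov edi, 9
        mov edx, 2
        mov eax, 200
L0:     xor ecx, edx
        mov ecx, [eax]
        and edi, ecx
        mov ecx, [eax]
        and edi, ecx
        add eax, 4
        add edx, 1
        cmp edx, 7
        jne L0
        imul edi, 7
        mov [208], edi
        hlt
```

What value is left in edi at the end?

mov ecx, 6 → ecx=6
mov edi, 9 → edi=9
mov edx, 2 → edx=2
mov eax, 200 → eax=200
xor ecx, edx → ecx=6^2=4
mov ecx, [eax] → ecx=M[200]=20
and edi, ecx → edi=9&20=0
mov ecx, [eax] → ecx=M[200]=20
and edi, ecx → edi=0&20=0
add eax, 4 → eax=200+4=204
add edx, 1 → edx=2+1=3
cmp edx, 7  (cmp 3,7)
jne L0: taken
xor ecx, edx → ecx=20^3=23
mov ecx, [eax] → ecx=M[204]=-8
and edi, ecx → edi=0&(-8)=0
mov ecx, [eax] → ecx=M[204]=-8
and edi, ecx → edi=0&(-8)=0
add eax, 4 → eax=204+4=208
add edx, 1 → edx=3+1=4
cmp edx, 7  (cmp 4,7)
jne L0: taken
xor ecx, edx → ecx=(-8)^4=-4
mov ecx, [eax] → ecx=M[208]=-8
and edi, ecx → edi=0&(-8)=0
mov ecx, [eax] → ecx=M[208]=-8
and edi, ecx → edi=0&(-8)=0
add eax, 4 → eax=208+4=212
add edx, 1 → edx=4+1=5
cmp edx, 7  (cmp 5,7)
jne L0: taken
xor ecx, edx → ecx=(-8)^5=-3
mov ecx, [eax] → ecx=M[212]=23
and edi, ecx → edi=0&23=0
mov ecx, [eax] → ecx=M[212]=23
and edi, ecx → edi=0&23=0
add eax, 4 → eax=212+4=216
add edx, 1 → edx=5+1=6
cmp edx, 7  (cmp 6,7)
jne L0: taken
xor ecx, edx → ecx=23^6=17
mov ecx, [eax] → ecx=M[216]=24
and edi, ecx → edi=0&24=0
mov ecx, [eax] → ecx=M[216]=24
and edi, ecx → edi=0&24=0
add eax, 4 → eax=216+4=220
add edx, 1 → edx=6+1=7
cmp edx, 7  (cmp 7,7)
jne L0: not taken
imul edi, 7 → edi=0*7=0
mov [208], edi → M[208]=0
halt.

0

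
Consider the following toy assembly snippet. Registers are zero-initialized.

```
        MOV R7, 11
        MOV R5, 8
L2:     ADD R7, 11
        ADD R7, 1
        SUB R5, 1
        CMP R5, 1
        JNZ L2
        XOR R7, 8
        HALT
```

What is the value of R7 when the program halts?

MOV R7, 11 → R7=11
MOV R5, 8 → R5=8
ADD R7, 11 → R7=11+11=22
ADD R7, 1 → R7=22+1=23
SUB R5, 1 → R5=8-1=7
CMP R5, 1  (cmp 7,1)
JNZ L2: taken
ADD R7, 11 → R7=23+11=34
ADD R7, 1 → R7=34+1=35
SUB R5, 1 → R5=7-1=6
CMP R5, 1  (cmp 6,1)
JNZ L2: taken
ADD R7, 11 → R7=35+11=46
ADD R7, 1 → R7=46+1=47
SUB R5, 1 → R5=6-1=5
CMP R5, 1  (cmp 5,1)
JNZ L2: taken
ADD R7, 11 → R7=47+11=58
ADD R7, 1 → R7=58+1=59
SUB R5, 1 → R5=5-1=4
CMP R5, 1  (cmp 4,1)
JNZ L2: taken
ADD R7, 11 → R7=59+11=70
ADD R7, 1 → R7=70+1=71
SUB R5, 1 → R5=4-1=3
CMP R5, 1  (cmp 3,1)
JNZ L2: taken
ADD R7, 11 → R7=71+11=82
ADD R7, 1 → R7=82+1=83
SUB R5, 1 → R5=3-1=2
CMP R5, 1  (cmp 2,1)
JNZ L2: taken
ADD R7, 11 → R7=83+11=94
ADD R7, 1 → R7=94+1=95
SUB R5, 1 → R5=2-1=1
CMP R5, 1  (cmp 1,1)
JNZ L2: not taken
XOR R7, 8 → R7=95^8=87
halt.

87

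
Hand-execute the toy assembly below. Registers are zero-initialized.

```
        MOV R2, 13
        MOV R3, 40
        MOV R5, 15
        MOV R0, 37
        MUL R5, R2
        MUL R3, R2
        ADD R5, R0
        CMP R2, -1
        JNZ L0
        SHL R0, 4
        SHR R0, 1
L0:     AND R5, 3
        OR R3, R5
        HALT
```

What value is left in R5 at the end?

R2=13
R3=40
R5=15
R0=37
R5=15*13=195
R3=40*13=520
R5=195+37=232
CMP R2, -1  (cmp 13,-1)
JNZ L0: taken
R5=232&3=0
R3=520|0=520
halt.

0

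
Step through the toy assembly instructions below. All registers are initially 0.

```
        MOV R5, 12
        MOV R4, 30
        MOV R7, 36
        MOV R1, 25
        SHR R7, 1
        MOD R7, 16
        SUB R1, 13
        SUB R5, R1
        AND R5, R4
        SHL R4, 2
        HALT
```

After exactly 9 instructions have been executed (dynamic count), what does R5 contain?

0

R5=12
R4=30
R7=36
R1=25
R7=36>>1=18
R7=18%16=2
R1=25-13=12
R5=12-12=0
R5=0&30=0
After step 9: R5 = 0.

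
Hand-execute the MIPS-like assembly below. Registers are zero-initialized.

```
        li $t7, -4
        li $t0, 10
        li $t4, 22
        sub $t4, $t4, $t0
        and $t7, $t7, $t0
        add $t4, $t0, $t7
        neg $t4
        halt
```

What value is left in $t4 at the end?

after li $t7, -4: $t7=-4
after li $t0, 10: $t0=10
after li $t4, 22: $t4=22
after sub $t4, $t4, $t0: $t4=22-10=12
after and $t7, $t7, $t0: $t7=(-4)&10=8
after add $t4, $t0, $t7: $t4=10+8=18
after neg $t4: $t4=-(18)=-18
halt.

-18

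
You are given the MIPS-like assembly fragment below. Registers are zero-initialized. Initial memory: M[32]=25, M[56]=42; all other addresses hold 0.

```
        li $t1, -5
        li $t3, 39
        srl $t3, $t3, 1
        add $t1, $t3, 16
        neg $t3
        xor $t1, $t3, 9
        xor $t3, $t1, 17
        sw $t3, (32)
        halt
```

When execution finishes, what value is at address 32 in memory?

after li $t1, -5: $t1=-5
after li $t3, 39: $t3=39
after srl $t3, $t3, 1: $t3=39>>1=19
after add $t1, $t3, 16: $t1=19+16=35
after neg $t3: $t3=-(19)=-19
after xor $t1, $t3, 9: $t1=(-19)^9=-28
after xor $t3, $t1, 17: $t3=(-28)^17=-11
sw $t3, (32) → M[32]=-11
halt.

-11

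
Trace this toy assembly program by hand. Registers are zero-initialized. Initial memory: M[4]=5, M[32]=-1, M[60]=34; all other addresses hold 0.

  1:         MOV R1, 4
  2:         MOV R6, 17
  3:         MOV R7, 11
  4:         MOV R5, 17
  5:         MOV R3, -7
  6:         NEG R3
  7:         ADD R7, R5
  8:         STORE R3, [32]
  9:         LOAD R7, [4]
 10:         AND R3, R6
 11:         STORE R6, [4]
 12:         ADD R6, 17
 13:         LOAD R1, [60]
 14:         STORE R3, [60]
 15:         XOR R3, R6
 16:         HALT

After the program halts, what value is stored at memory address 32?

7

after MOV R1, 4: R1=4
after MOV R6, 17: R6=17
after MOV R7, 11: R7=11
after MOV R5, 17: R5=17
after MOV R3, -7: R3=-7
after NEG R3: R3=-(-7)=7
after ADD R7, R5: R7=11+17=28
STORE R3, [32] → M[32]=7
after LOAD R7, [4]: R7=M[4]=5
after AND R3, R6: R3=7&17=1
STORE R6, [4] → M[4]=17
after ADD R6, 17: R6=17+17=34
after LOAD R1, [60]: R1=M[60]=34
STORE R3, [60] → M[60]=1
after XOR R3, R6: R3=1^34=35
halt.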